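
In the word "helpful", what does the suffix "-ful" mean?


Suffix: -ful
As in: helpful -> help + -ful
Meaning = full of


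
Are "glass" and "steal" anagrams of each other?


Word 1: "glass" → sorted: aglss
Word 2: "steal" → sorted: aelst
Same letters? aglss != aelst
Anagram = No


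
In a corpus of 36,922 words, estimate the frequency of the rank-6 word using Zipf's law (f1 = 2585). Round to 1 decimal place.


Zipf's law: f(r) = f(1) / r
f(1) = 2585
f(6) = 2585 / 6
= 430.8 occurrences


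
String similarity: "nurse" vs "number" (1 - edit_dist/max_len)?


Word 1: "nurse" (length 5)
Word 2: "number" (length 6)
One optimal edit sequence:
  1. keep 'n'
  2. keep 'u'
  3. substitute 'r' -> 'm'  (+1)
  4. substitute 's' -> 'b'  (+1)
  5. keep 'e'
  6. insert 'r'  (+1)
Edit distance = 3
Max length = max(5, 6) = 6
Similarity = 1 - 3/6
= 0.5000


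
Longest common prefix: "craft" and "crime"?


Word 1: "craft"
Word 2: "crime"
Comparing from start:
  Pos 0: 'c' == 'c'
  Pos 1: 'r' == 'r'
  Pos 2: 'a' != 'i' (stop)
LCP = "cr" (length 2)


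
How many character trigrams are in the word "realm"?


Word: "realm" (length 5)
Number of 3-grams = length - 3 + 1 = 5 - 3 + 1
= 3


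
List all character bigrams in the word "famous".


Word: "famous" (length 6)
Number of bigrams = 6 - 2 + 1 = 5
  Position 0: "fa"
  Position 1: "am"
  Position 2: "mo"
  Position 3: "ou"
  Position 4: "us"
Bigrams = "fa", "am", "mo", "ou", "us"


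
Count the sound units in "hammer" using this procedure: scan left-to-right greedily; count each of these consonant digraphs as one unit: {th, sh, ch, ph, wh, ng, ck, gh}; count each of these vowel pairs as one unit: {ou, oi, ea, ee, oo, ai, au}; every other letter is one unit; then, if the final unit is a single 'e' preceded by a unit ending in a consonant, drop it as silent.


Word: "hammer" (6 letters)
Left-to-right scan:
  1. 'h' (letter)
  2. 'a' (letter)
  3. 'm' (letter)
  4. 'm' (letter)
  5. 'e' (letter)
  6. 'r' (letter)
Units from scan: 6
Sound units = 6 units


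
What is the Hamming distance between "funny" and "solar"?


Comparing character by character (same length = 5):
  Pos 0: 'f' vs 's' !=
  Pos 1: 'u' vs 'o' !=
  Pos 2: 'n' vs 'l' !=
  Pos 3: 'n' vs 'a' !=
  Pos 4: 'y' vs 'r' !=
Hamming distance = 5


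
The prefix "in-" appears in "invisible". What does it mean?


Prefix: in-
As in: invisible -> in- + visible
Meaning = not / into


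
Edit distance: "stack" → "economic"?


Word 1: "stack" (length 5)
Word 2: "economic" (length 8)
One optimal edit sequence (insert/delete/substitute each cost 1):
  1. insert 'e'  (+1)
  2. insert 'c'  (+1)
  3. insert 'o'  (+1)
  4. substitute 's' -> 'n'  (+1)
  5. substitute 't' -> 'o'  (+1)
  6. substitute 'a' -> 'm'  (+1)
  7. substitute 'c' -> 'i'  (+1)
  8. substitute 'k' -> 'c'  (+1)
Total edit operations: 8
Edit distance = 8


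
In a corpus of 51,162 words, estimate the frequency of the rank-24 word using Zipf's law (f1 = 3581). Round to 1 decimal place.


Zipf's law: f(r) = f(1) / r
f(1) = 3581
f(24) = 3581 / 24
= 149.2 occurrences


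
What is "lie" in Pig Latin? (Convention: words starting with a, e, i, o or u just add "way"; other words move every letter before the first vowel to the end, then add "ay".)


Word: "lie"
Starts with consonant(s) → move to end, add 'ay'
Consonant cluster: "l"
Pig Latin = "ielay"


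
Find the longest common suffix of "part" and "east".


Word 1: "part"
Word 2: "east"
Comparing from end:
  Pos -1: 't' == 't'
  Pos -2: 'r' != 's' (stop)
LCS = "t" (length 1)


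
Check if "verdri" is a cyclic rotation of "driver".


Word: "driver", Candidate: "verdri"
Method: check if candidate is substring of word+word
"driverdriver" contains "verdri"? Yes
Is rotation = Yes


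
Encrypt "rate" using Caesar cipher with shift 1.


Word: "rate"
Shift: 1
Each letter → (letter + shift) mod 26:
  'r' (17) + 1 = 18 → 's'
  'a' (0) + 1 = 1 → 'b'
  't' (19) + 1 = 20 → 'u'
  'e' (4) + 1 = 5 → 'f'
Result = "sbuf"


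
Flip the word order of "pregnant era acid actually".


Original: "pregnant era acid actually"
Words (1..n): pregnant | era | acid | actually
Reversed (n..1): actually | acid | era | pregnant
Result = "actually acid era pregnant"


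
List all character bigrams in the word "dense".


Word: "dense" (length 5)
Number of bigrams = 5 - 2 + 1 = 4
  Position 0: "de"
  Position 1: "en"
  Position 2: "ns"
  Position 3: "se"
Bigrams = "de", "en", "ns", "se"


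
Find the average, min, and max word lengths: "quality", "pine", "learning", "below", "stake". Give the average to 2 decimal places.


Lengths: "quality"=7, "pine"=4, "learning"=8, "below"=5, "stake"=5
Sum = 29, Count = 5
Average = 29/5 = 5.80
= avg=5.80, min=4, max=8


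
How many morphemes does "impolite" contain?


Word: "impolite"
Morphemes: im- / polite
Each morpheme carries meaning
= 2 morphemes


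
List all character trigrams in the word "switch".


Word: "switch" (length 6)
Number of trigrams = 6 - 3 + 1 = 4
  Position 0: "swi"
  Position 1: "wit"
  Position 2: "itc"
  Position 3: "tch"
Trigrams = "swi", "wit", "itc", "tch"


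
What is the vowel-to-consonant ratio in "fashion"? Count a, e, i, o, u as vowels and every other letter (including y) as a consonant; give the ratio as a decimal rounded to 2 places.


Word: "fashion"
Vowels (a,e,i,o,u): 3
Consonants: 4
Ratio = 3/4
= 0.75


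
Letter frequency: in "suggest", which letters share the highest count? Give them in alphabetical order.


Word: "suggest"
Letter counts:
  'e': 1
  'g': 2
  's': 2
  't': 1
  'u': 1
Maximum count = 2
Most frequent = 'g', 's' (2 times each)


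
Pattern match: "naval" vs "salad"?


Pattern of "naval": [0, 1, 2, 1, 3]
Pattern of "salad": [0, 1, 2, 1, 3]
Patterns match
Same pattern = Yes


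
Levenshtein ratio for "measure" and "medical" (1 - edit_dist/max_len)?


Word 1: "measure" (length 7)
Word 2: "medical" (length 7)
One optimal edit sequence:
  1. keep 'm'
  2. keep 'e'
  3. substitute 'a' -> 'd'  (+1)
  4. substitute 's' -> 'i'  (+1)
  5. substitute 'u' -> 'c'  (+1)
  6. substitute 'r' -> 'a'  (+1)
  7. substitute 'e' -> 'l'  (+1)
Edit distance = 5
Max length = max(7, 7) = 7
Similarity = 1 - 5/7
= 0.2857


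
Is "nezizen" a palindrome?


Word: "nezizen"
Reversed: "nezizen"
Forward == Backward? nezizen == nezizen
Palindrome = Yes


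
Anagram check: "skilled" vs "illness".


Word 1: "skilled" → sorted: deiklls
Word 2: "illness" → sorted: eillnss
Same letters? deiklls != eillnss
Anagram = No


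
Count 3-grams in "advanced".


Word: "advanced" (length 8)
Number of 3-grams = length - 3 + 1 = 8 - 3 + 1
= 6


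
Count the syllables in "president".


Word: "president"
Syllable breakdown: pres | i | dent
Counting: 3 parts
= 3 syllables


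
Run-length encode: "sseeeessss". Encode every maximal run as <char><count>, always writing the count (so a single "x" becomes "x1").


String: "sseeeessss"
Scanning for consecutive runs:
  's' x 2
  'e' x 4
  's' x 4
RLE = "s2e4s4"


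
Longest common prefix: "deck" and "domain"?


Word 1: "deck"
Word 2: "domain"
Comparing from start:
  Pos 0: 'd' == 'd'
  Pos 1: 'e' != 'o' (stop)
LCP = "d" (length 1)


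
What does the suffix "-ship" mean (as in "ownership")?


Suffix: -ship
Example: ownership = owner + -ship
Meaning = state / position


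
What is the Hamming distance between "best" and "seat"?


Comparing character by character (same length = 4):
  Pos 0: 'b' vs 's' !=
  Pos 1: 'e' vs 'e' =
  Pos 2: 's' vs 'a' !=
  Pos 3: 't' vs 't' =
Hamming distance = 2


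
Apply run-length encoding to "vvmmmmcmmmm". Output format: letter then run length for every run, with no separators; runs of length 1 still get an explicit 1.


String: "vvmmmmcmmmm"
Scanning for consecutive runs:
  'v' x 2
  'm' x 4
  'c' x 1
  'm' x 4
RLE = "v2m4c1m4"


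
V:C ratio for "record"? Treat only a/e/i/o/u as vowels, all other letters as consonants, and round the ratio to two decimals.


Word: "record"
Vowels (a,e,i,o,u): 2
Consonants: 4
Ratio = 2/4
= 0.50


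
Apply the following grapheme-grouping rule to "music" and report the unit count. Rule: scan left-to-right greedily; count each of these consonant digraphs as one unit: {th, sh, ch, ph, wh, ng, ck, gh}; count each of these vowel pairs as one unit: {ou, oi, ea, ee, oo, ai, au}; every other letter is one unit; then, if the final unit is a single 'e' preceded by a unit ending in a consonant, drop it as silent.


Word: "music" (5 letters)
Left-to-right scan:
  [1] 'm' (letter)
  [2] 'u' (letter)
  [3] 's' (letter)
  [4] 'i' (letter)
  [5] 'c' (letter)
Units from scan: 5
Sound units = 5 units


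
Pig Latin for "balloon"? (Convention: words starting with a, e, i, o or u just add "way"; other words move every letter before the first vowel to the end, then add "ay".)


Word: "balloon"
Starts with consonant(s) → move to end, add 'ay'
Consonant cluster: "b"
Pig Latin = "alloonbay"


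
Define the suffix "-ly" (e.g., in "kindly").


Suffix: -ly
Example: kindly = kind + -ly
Meaning = in a manner


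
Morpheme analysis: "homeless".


Word: "homeless"
Morphemes: home | -less
Each morpheme carries meaning
= 2 morphemes


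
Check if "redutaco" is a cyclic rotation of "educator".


Word: "educator", Candidate: "redutaco"
Method: check if candidate is substring of word+word
"educatoreducator" contains "redutaco"? No
Is rotation = No


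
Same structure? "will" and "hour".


Pattern of "will": [0, 1, 2, 2]
Pattern of "hour": [0, 1, 2, 3]
Patterns do not match
Same pattern = No


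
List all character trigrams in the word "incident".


Word: "incident" (length 8)
Number of trigrams = 8 - 3 + 1 = 6
  Position 0: "inc"
  Position 1: "nci"
  Position 2: "cid"
  Position 3: "ide"
  Position 4: "den"
  Position 5: "ent"
Trigrams = "inc", "nci", "cid", "ide", "den", "ent"


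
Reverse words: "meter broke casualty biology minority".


Original: "meter broke casualty biology minority"
Words (1..n): meter | broke | casualty | biology | minority
Reversed (n..1): minority | biology | casualty | broke | meter
Result = "minority biology casualty broke meter"


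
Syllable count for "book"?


Word: "book"
Syllable breakdown: book
Counting: 1 part
= 1 syllable


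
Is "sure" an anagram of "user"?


Word 1: "user" → sorted: ersu
Word 2: "sure" → sorted: ersu
Same letters? ersu == ersu
Anagram = Yes


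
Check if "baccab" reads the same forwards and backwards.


Word: "baccab"
Reversed: "baccab"
Forward == Backward? baccab == baccab
Palindrome = Yes


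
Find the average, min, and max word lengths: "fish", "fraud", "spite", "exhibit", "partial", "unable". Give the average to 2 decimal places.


Lengths: "fish"=4, "fraud"=5, "spite"=5, "exhibit"=7, "partial"=7, "unable"=6
Sum = 34, Count = 6
Average = 34/6 = 5.67
= avg=5.67, min=4, max=7


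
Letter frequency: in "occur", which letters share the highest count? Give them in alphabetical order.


Word: "occur"
Letter counts:
  'c': 2
  'o': 1
  'r': 1
  'u': 1
Maximum count = 2
Most frequent = 'c' (2 times each)


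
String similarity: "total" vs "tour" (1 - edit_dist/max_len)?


Word 1: "total" (length 5)
Word 2: "tour" (length 4)
One optimal edit sequence:
  1. keep 't'
  2. keep 'o'
  3. delete 't'  (+1)
  4. substitute 'a' -> 'u'  (+1)
  5. substitute 'l' -> 'r'  (+1)
Edit distance = 3
Max length = max(5, 4) = 5
Similarity = 1 - 3/5
= 0.4000


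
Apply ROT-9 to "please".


Word: "please"
Shift: 9
Each letter → (letter + shift) mod 26:
  'p' (15) + 9 = 24 → 'y'
  'l' (11) + 9 = 20 → 'u'
  'e' (4) + 9 = 13 → 'n'
  'a' (0) + 9 = 9 → 'j'
  's' (18) + 9 = 1 → 'b'
  'e' (4) + 9 = 13 → 'n'
Result = "yunjbn"


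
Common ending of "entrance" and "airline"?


Word 1: "entrance"
Word 2: "airline"
Comparing from end:
  Pos -1: 'e' == 'e'
  Pos -2: 'c' != 'n' (stop)
LCS = "e" (length 1)


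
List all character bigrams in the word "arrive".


Word: "arrive" (length 6)
Number of bigrams = 6 - 2 + 1 = 5
  Position 0: "ar"
  Position 1: "rr"
  Position 2: "ri"
  Position 3: "iv"
  Position 4: "ve"
Bigrams = "ar", "rr", "ri", "iv", "ve"


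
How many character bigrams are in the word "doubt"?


Word: "doubt" (length 5)
Number of 2-grams = length - 2 + 1 = 5 - 2 + 1
= 4


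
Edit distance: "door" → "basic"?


Word 1: "door" (length 4)
Word 2: "basic" (length 5)
One optimal edit sequence (insert/delete/substitute each cost 1):
  1. insert 'b'  (+1)
  2. substitute 'd' -> 'a'  (+1)
  3. substitute 'o' -> 's'  (+1)
  4. substitute 'o' -> 'i'  (+1)
  5. substitute 'r' -> 'c'  (+1)
Total edit operations: 5
Edit distance = 5


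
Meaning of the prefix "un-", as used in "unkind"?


Prefix: un-
Example: unkind (un- + kind)
Meaning = not / reverse


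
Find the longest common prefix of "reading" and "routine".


Word 1: "reading"
Word 2: "routine"
Comparing from start:
  Pos 0: 'r' == 'r'
  Pos 1: 'e' != 'o' (stop)
LCP = "r" (length 1)


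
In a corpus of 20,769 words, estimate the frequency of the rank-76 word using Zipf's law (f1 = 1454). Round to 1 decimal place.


Zipf's law: f(r) = f(1) / r
f(1) = 1454
f(76) = 1454 / 76
= 19.1 occurrences


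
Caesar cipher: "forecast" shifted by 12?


Word: "forecast"
Shift: 12
Each letter → (letter + shift) mod 26:
  'f' (5) + 12 = 17 → 'r'
  'o' (14) + 12 = 0 → 'a'
  'r' (17) + 12 = 3 → 'd'
  'e' (4) + 12 = 16 → 'q'
  'c' (2) + 12 = 14 → 'o'
  'a' (0) + 12 = 12 → 'm'
  's' (18) + 12 = 4 → 'e'
  't' (19) + 12 = 5 → 'f'
Result = "radqomef"


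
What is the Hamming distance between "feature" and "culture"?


Comparing character by character (same length = 7):
  Pos 0: 'f' vs 'c' !=
  Pos 1: 'e' vs 'u' !=
  Pos 2: 'a' vs 'l' !=
  Pos 3: 't' vs 't' =
  Pos 4: 'u' vs 'u' =
  Pos 5: 'r' vs 'r' =
  Pos 6: 'e' vs 'e' =
Hamming distance = 3


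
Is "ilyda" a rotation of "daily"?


Word: "daily", Candidate: "ilyda"
Method: check if candidate is substring of word+word
"dailydaily" contains "ilyda"? Yes
Is rotation = Yes


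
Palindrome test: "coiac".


Word: "coiac"
Reversed: "caioc"
Forward == Backward? coiac != caioc
Palindrome = No


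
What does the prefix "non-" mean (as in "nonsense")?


Prefix: non-
Example: nonsense (non- + sense)
Meaning = not


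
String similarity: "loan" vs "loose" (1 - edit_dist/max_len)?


Word 1: "loan" (length 4)
Word 2: "loose" (length 5)
One optimal edit sequence:
  1. keep 'l'
  2. insert 'o'  (+1)
  3. keep 'o'
  4. substitute 'a' -> 's'  (+1)
  5. substitute 'n' -> 'e'  (+1)
Edit distance = 3
Max length = max(4, 5) = 5
Similarity = 1 - 3/5
= 0.4000


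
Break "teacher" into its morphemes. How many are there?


Word: "teacher"
Morphemes: teach + -er
Each morpheme carries meaning
= 2 morphemes


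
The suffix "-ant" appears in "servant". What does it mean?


Suffix: -ant
Example: servant = serve + -ant, with a spelling change
Meaning = one who / that which


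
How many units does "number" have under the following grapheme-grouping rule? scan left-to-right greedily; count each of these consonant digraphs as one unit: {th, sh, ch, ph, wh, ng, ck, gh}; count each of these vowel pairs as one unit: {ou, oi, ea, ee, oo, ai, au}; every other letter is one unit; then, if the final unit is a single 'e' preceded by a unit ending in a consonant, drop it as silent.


Word: "number" (6 letters)
Left-to-right scan:
  [1] 'n' (letter)
  [2] 'u' (letter)
  [3] 'm' (letter)
  [4] 'b' (letter)
  [5] 'e' (letter)
  [6] 'r' (letter)
Units from scan: 6
Sound units = 6 units


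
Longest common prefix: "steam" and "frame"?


Word 1: "steam"
Word 2: "frame"
Comparing from start:
  Pos 0: 's' != 'f' (stop)
LCP = "" (length 0)


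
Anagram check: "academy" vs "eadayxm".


Word 1: "academy" → sorted: aacdemy
Word 2: "eadayxm" → sorted: aademxy
Same letters? aacdemy != aademxy
Anagram = No


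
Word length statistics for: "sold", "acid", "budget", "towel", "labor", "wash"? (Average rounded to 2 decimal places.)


Lengths: "sold"=4, "acid"=4, "budget"=6, "towel"=5, "labor"=5, "wash"=4
Sum = 28, Count = 6
Average = 28/6 = 4.67
= avg=4.67, min=4, max=6


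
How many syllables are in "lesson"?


Word: "lesson"
Syllable breakdown: les · son
Counting: 2 parts
= 2 syllables


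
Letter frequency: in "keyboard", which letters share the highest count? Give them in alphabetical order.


Word: "keyboard"
Letter counts:
  'a': 1
  'b': 1
  'd': 1
  'e': 1
  'k': 1
  'o': 1
  'r': 1
  'y': 1
Maximum count = 1
Most frequent = 'a', 'b', 'd', 'e', 'k', 'o', 'r', 'y' (1 time each)


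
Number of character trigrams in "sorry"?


Word: "sorry" (length 5)
Number of 3-grams = length - 3 + 1 = 5 - 3 + 1
= 3


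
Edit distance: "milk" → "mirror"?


Word 1: "milk" (length 4)
Word 2: "mirror" (length 6)
One optimal edit sequence (insert/delete/substitute each cost 1):
  1. keep 'm'
  2. keep 'i'
  3. insert 'r'  (+1)
  4. insert 'r'  (+1)
  5. substitute 'l' -> 'o'  (+1)
  6. substitute 'k' -> 'r'  (+1)
Total edit operations: 4
Edit distance = 4


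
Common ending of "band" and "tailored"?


Word 1: "band"
Word 2: "tailored"
Comparing from end:
  Pos -1: 'd' == 'd'
  Pos -2: 'n' != 'e' (stop)
LCS = "d" (length 1)


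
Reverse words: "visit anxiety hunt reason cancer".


Original: "visit anxiety hunt reason cancer"
Words (1..n): visit | anxiety | hunt | reason | cancer
Reversed (n..1): cancer | reason | hunt | anxiety | visit
Result = "cancer reason hunt anxiety visit"


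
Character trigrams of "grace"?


Word: "grace" (length 5)
Number of trigrams = 5 - 3 + 1 = 3
  Position 0: "gra"
  Position 1: "rac"
  Position 2: "ace"
Trigrams = "gra", "rac", "ace"


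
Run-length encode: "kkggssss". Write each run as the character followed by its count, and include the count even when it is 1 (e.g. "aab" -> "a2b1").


String: "kkggssss"
Scanning for consecutive runs:
  'k' x 2
  'g' x 2
  's' x 4
RLE = "k2g2s4"


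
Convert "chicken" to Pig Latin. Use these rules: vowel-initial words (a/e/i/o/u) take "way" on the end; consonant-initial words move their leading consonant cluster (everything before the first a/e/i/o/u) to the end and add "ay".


Word: "chicken"
Starts with consonant(s) → move to end, add 'ay'
Consonant cluster: "ch"
Pig Latin = "ickenchay"


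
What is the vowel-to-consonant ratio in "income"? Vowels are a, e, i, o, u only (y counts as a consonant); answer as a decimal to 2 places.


Word: "income"
Vowels (a,e,i,o,u): 3
Consonants: 3
Ratio = 3/3
= 1.00


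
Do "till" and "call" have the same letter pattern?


Pattern of "till": [0, 1, 2, 2]
Pattern of "call": [0, 1, 2, 2]
Patterns match
Same pattern = Yes


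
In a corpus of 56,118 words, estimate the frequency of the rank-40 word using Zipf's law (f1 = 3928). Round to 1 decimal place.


Zipf's law: f(r) = f(1) / r
f(1) = 3928
f(40) = 3928 / 40
= 98.2 occurrences


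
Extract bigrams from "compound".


Word: "compound" (length 8)
Number of bigrams = 8 - 2 + 1 = 7
  Position 0: "co"
  Position 1: "om"
  Position 2: "mp"
  Position 3: "po"
  Position 4: "ou"
  Position 5: "un"
  Position 6: "nd"
Bigrams = "co", "om", "mp", "po", "ou", "un", "nd"


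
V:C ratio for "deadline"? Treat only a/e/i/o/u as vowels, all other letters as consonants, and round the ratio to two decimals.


Word: "deadline"
Vowels (a,e,i,o,u): 4
Consonants: 4
Ratio = 4/4
= 1.00


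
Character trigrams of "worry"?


Word: "worry" (length 5)
Number of trigrams = 5 - 3 + 1 = 3
  Position 0: "wor"
  Position 1: "orr"
  Position 2: "rry"
Trigrams = "wor", "orr", "rry"


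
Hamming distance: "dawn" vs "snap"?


Comparing character by character (same length = 4):
  Pos 0: 'd' vs 's' !=
  Pos 1: 'a' vs 'n' !=
  Pos 2: 'w' vs 'a' !=
  Pos 3: 'n' vs 'p' !=
Hamming distance = 4


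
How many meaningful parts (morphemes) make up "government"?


Word: "government"
Morphemes: govern / -ment
Each morpheme carries meaning
= 2 morphemes


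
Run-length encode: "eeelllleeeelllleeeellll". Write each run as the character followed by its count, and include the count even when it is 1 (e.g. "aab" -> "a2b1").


String: "eeelllleeeelllleeeellll"
Scanning for consecutive runs:
  'e' x 3
  'l' x 4
  'e' x 4
  'l' x 4
  'e' x 4
  'l' x 4
RLE = "e3l4e4l4e4l4"


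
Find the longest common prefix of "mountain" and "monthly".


Word 1: "mountain"
Word 2: "monthly"
Comparing from start:
  Pos 0: 'm' == 'm'
  Pos 1: 'o' == 'o'
  Pos 2: 'u' != 'n' (stop)
LCP = "mo" (length 2)


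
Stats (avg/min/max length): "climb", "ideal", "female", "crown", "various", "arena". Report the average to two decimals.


Lengths: "climb"=5, "ideal"=5, "female"=6, "crown"=5, "various"=7, "arena"=5
Sum = 33, Count = 6
Average = 33/6 = 5.50
= avg=5.50, min=5, max=7


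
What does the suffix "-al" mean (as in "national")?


Suffix: -al
Example: national = nation + -al
Meaning = relating to


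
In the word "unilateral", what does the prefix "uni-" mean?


Prefix: uni-
Example: unilateral (uni- + lateral)
Meaning = one


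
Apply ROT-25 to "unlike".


Word: "unlike"
Shift: 25
Each letter → (letter + shift) mod 26:
  'u' (20) + 25 = 19 → 't'
  'n' (13) + 25 = 12 → 'm'
  'l' (11) + 25 = 10 → 'k'
  'i' (8) + 25 = 7 → 'h'
  'k' (10) + 25 = 9 → 'j'
  'e' (4) + 25 = 3 → 'd'
Result = "tmkhjd"


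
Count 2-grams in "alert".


Word: "alert" (length 5)
Number of 2-grams = length - 2 + 1 = 5 - 2 + 1
= 4


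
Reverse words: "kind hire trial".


Original: "kind hire trial"
Words (1..n): kind | hire | trial
Reversed (n..1): trial | hire | kind
Result = "trial hire kind"


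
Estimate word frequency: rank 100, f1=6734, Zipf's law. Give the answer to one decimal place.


Zipf's law: f(r) = f(1) / r
f(1) = 6734
f(100) = 6734 / 100
= 67.3 occurrences


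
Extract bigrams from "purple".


Word: "purple" (length 6)
Number of bigrams = 6 - 2 + 1 = 5
  Position 0: "pu"
  Position 1: "ur"
  Position 2: "rp"
  Position 3: "pl"
  Position 4: "le"
Bigrams = "pu", "ur", "rp", "pl", "le"


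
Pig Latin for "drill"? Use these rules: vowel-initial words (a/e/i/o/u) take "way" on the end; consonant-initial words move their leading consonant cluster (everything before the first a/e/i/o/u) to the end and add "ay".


Word: "drill"
Starts with consonant(s) → move to end, add 'ay'
Consonant cluster: "dr"
Pig Latin = "illdray"


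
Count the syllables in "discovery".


Word: "discovery"
Syllable breakdown: dis-cov-er-y
Counting: 4 parts
= 4 syllables


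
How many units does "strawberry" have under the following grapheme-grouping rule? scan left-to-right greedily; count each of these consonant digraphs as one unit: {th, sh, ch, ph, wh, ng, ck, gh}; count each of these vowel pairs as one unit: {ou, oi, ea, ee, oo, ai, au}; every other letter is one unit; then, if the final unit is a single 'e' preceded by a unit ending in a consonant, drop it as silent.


Word: "strawberry" (10 letters)
Left-to-right scan:
  (1) 's' (letter)
  (2) 't' (letter)
  (3) 'r' (letter)
  (4) 'a' (letter)
  (5) 'w' (letter)
  (6) 'b' (letter)
  (7) 'e' (letter)
  (8) 'r' (letter)
  (9) 'r' (letter)
  (10) 'y' (letter)
Units from scan: 10
Sound units = 10 units


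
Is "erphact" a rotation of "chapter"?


Word: "chapter", Candidate: "erphact"
Method: check if candidate is substring of word+word
"chapterchapter" contains "erphact"? No
Is rotation = No


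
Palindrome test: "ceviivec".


Word: "ceviivec"
Reversed: "ceviivec"
Forward == Backward? ceviivec == ceviivec
Palindrome = Yes


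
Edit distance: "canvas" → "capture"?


Word 1: "canvas" (length 6)
Word 2: "capture" (length 7)
One optimal edit sequence (insert/delete/substitute each cost 1):
  1. keep 'c'
  2. keep 'a'
  3. insert 'p'  (+1)
  4. substitute 'n' -> 't'  (+1)
  5. substitute 'v' -> 'u'  (+1)
  6. substitute 'a' -> 'r'  (+1)
  7. substitute 's' -> 'e'  (+1)
Total edit operations: 5
Edit distance = 5


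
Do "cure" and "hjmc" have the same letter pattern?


Pattern of "cure": [0, 1, 2, 3]
Pattern of "hjmc": [0, 1, 2, 3]
Patterns match
Same pattern = Yes


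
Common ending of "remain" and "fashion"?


Word 1: "remain"
Word 2: "fashion"
Comparing from end:
  Pos -1: 'n' == 'n'
  Pos -2: 'i' != 'o' (stop)
LCS = "n" (length 1)


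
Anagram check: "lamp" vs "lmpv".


Word 1: "lamp" → sorted: almp
Word 2: "lmpv" → sorted: lmpv
Same letters? almp != lmpv
Anagram = No


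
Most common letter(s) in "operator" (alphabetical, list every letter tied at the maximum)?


Word: "operator"
Letter counts:
  'a': 1
  'e': 1
  'o': 2
  'p': 1
  'r': 2
  't': 1
Maximum count = 2
Most frequent = 'o', 'r' (2 times each)


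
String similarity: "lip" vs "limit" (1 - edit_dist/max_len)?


Word 1: "lip" (length 3)
Word 2: "limit" (length 5)
One optimal edit sequence:
  1. keep 'l'
  2. insert 'i'  (+1)
  3. insert 'm'  (+1)
  4. keep 'i'
  5. substitute 'p' -> 't'  (+1)
Edit distance = 3
Max length = max(3, 5) = 5
Similarity = 1 - 3/5
= 0.4000


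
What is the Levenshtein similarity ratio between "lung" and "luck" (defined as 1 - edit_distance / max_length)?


Word 1: "lung" (length 4)
Word 2: "luck" (length 4)
One optimal edit sequence:
  1. keep 'l'
  2. keep 'u'
  3. substitute 'n' -> 'c'  (+1)
  4. substitute 'g' -> 'k'  (+1)
Edit distance = 2
Max length = max(4, 4) = 4
Similarity = 1 - 2/4
= 0.5000


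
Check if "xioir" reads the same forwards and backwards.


Word: "xioir"
Reversed: "rioix"
Forward == Backward? xioir != rioix
Palindrome = No


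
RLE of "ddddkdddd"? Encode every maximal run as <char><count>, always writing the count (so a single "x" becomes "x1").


String: "ddddkdddd"
Scanning for consecutive runs:
  'd' x 4
  'k' x 1
  'd' x 4
RLE = "d4k1d4"


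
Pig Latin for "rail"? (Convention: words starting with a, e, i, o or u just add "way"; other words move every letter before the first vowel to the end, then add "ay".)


Word: "rail"
Starts with consonant(s) → move to end, add 'ay'
Consonant cluster: "r"
Pig Latin = "ailray"


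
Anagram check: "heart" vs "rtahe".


Word 1: "heart" → sorted: aehrt
Word 2: "rtahe" → sorted: aehrt
Same letters? aehrt == aehrt
Anagram = Yes


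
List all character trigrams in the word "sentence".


Word: "sentence" (length 8)
Number of trigrams = 8 - 3 + 1 = 6
  Position 0: "sen"
  Position 1: "ent"
  Position 2: "nte"
  Position 3: "ten"
  Position 4: "enc"
  Position 5: "nce"
Trigrams = "sen", "ent", "nte", "ten", "enc", "nce"


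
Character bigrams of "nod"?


Word: "nod" (length 3)
Number of bigrams = 3 - 2 + 1 = 2
  Position 0: "no"
  Position 1: "od"
Bigrams = "no", "od"


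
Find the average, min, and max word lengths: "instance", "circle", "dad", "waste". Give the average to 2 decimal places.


Lengths: "instance"=8, "circle"=6, "dad"=3, "waste"=5
Sum = 22, Count = 4
Average = 22/4 = 5.50
= avg=5.50, min=3, max=8


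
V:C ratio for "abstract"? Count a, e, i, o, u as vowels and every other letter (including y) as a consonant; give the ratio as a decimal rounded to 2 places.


Word: "abstract"
Vowels (a,e,i,o,u): 2
Consonants: 6
Ratio = 2/6
= 0.33


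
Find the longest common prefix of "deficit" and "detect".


Word 1: "deficit"
Word 2: "detect"
Comparing from start:
  Pos 0: 'd' == 'd'
  Pos 1: 'e' == 'e'
  Pos 2: 'f' != 't' (stop)
LCP = "de" (length 2)


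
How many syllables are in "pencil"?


Word: "pencil"
Syllable breakdown: pen / cil
Counting: 2 parts
= 2 syllables


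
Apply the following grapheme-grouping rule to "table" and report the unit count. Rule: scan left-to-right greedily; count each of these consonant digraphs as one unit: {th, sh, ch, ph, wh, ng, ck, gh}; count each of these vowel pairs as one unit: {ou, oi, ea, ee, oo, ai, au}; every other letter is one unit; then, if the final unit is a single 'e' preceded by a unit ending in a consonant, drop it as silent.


Word: "table" (5 letters)
Left-to-right scan:
  [1] 't' (letter)
  [2] 'a' (letter)
  [3] 'b' (letter)
  [4] 'l' (letter)
  [5] 'e' (letter)
Units from scan: 5
Final unit is 'e' after a consonant -> drop as silent (-1)
Sound units = 4 units


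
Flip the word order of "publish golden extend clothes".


Original: "publish golden extend clothes"
Words (1..n): publish | golden | extend | clothes
Reversed (n..1): clothes | extend | golden | publish
Result = "clothes extend golden publish"


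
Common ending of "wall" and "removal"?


Word 1: "wall"
Word 2: "removal"
Comparing from end:
  Pos -1: 'l' == 'l'
  Pos -2: 'l' != 'a' (stop)
LCS = "l" (length 1)


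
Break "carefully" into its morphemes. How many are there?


Word: "carefully"
Morphemes: care / -ful / -ly
Each morpheme carries meaning
= 3 morphemes


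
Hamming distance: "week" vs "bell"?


Comparing character by character (same length = 4):
  Pos 0: 'w' vs 'b' !=
  Pos 1: 'e' vs 'e' =
  Pos 2: 'e' vs 'l' !=
  Pos 3: 'k' vs 'l' !=
Hamming distance = 3


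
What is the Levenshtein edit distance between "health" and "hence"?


Word 1: "health" (length 6)
Word 2: "hence" (length 5)
One optimal edit sequence (insert/delete/substitute each cost 1):
  1. keep 'h'
  2. keep 'e'
  3. delete 'a'  (+1)
  4. substitute 'l' -> 'n'  (+1)
  5. substitute 't' -> 'c'  (+1)
  6. substitute 'h' -> 'e'  (+1)
Total edit operations: 4
Edit distance = 4


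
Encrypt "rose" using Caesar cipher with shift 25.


Word: "rose"
Shift: 25
Each letter → (letter + shift) mod 26:
  'r' (17) + 25 = 16 → 'q'
  'o' (14) + 25 = 13 → 'n'
  's' (18) + 25 = 17 → 'r'
  'e' (4) + 25 = 3 → 'd'
Result = "qnrd"


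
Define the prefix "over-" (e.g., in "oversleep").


Prefix: over-
Example: oversleep (over- + sleep)
Meaning = excessive


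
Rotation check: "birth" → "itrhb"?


Word: "birth", Candidate: "itrhb"
Method: check if candidate is substring of word+word
"birthbirth" contains "itrhb"? No
Is rotation = No


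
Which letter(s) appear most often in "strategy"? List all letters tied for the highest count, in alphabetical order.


Word: "strategy"
Letter counts:
  'a': 1
  'e': 1
  'g': 1
  'r': 1
  's': 1
  't': 2
  'y': 1
Maximum count = 2
Most frequent = 't' (2 times each)


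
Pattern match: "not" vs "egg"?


Pattern of "not": [0, 1, 2]
Pattern of "egg": [0, 1, 1]
Patterns do not match
Same pattern = No


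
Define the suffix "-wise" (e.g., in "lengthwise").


Suffix: -wise
Example: lengthwise = length + -wise
Meaning = in the manner of


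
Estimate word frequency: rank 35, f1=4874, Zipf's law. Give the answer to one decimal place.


Zipf's law: f(r) = f(1) / r
f(1) = 4874
f(35) = 4874 / 35
= 139.3 occurrences


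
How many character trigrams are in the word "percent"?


Word: "percent" (length 7)
Number of 3-grams = length - 3 + 1 = 7 - 3 + 1
= 5


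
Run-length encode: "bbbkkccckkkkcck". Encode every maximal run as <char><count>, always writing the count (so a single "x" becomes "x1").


String: "bbbkkccckkkkcck"
Scanning for consecutive runs:
  'b' x 3
  'k' x 2
  'c' x 3
  'k' x 4
  'c' x 2
  'k' x 1
RLE = "b3k2c3k4c2k1"


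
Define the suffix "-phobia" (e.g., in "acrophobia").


Suffix: -phobia
Example: acrophobia (acro- + -phobia)
Meaning = fear of


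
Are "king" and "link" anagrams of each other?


Word 1: "king" → sorted: gikn
Word 2: "link" → sorted: ikln
Same letters? gikn != ikln
Anagram = No


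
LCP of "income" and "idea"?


Word 1: "income"
Word 2: "idea"
Comparing from start:
  Pos 0: 'i' == 'i'
  Pos 1: 'n' != 'd' (stop)
LCP = "i" (length 1)


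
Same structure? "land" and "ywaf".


Pattern of "land": [0, 1, 2, 3]
Pattern of "ywaf": [0, 1, 2, 3]
Patterns match
Same pattern = Yes


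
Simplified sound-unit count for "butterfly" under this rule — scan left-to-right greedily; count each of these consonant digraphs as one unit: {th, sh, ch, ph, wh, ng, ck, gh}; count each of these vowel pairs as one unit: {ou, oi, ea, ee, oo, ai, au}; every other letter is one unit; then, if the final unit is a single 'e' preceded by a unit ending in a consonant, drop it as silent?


Word: "butterfly" (9 letters)
Left-to-right scan:
  1. 'b' (letter)
  2. 'u' (letter)
  3. 't' (letter)
  4. 't' (letter)
  5. 'e' (letter)
  6. 'r' (letter)
  7. 'f' (letter)
  8. 'l' (letter)
  9. 'y' (letter)
Units from scan: 9
Sound units = 9 units


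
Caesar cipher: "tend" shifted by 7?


Word: "tend"
Shift: 7
Each letter → (letter + shift) mod 26:
  't' (19) + 7 = 0 → 'a'
  'e' (4) + 7 = 11 → 'l'
  'n' (13) + 7 = 20 → 'u'
  'd' (3) + 7 = 10 → 'k'
Result = "aluk"


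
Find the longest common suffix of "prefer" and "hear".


Word 1: "prefer"
Word 2: "hear"
Comparing from end:
  Pos -1: 'r' == 'r'
  Pos -2: 'e' != 'a' (stop)
LCS = "r" (length 1)


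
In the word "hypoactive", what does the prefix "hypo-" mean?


Prefix: hypo-
As in: hypoactive -> hypo- + active
Meaning = under / below normal


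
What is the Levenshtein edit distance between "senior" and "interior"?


Word 1: "senior" (length 6)
Word 2: "interior" (length 8)
One optimal edit sequence (insert/delete/substitute each cost 1):
  1. insert 'i'  (+1)
  2. insert 'n'  (+1)
  3. substitute 's' -> 't'  (+1)
  4. keep 'e'
  5. substitute 'n' -> 'r'  (+1)
  6. keep 'i'
  7. keep 'o'
  8. keep 'r'
Total edit operations: 4
Edit distance = 4


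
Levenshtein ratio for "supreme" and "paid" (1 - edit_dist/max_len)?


Word 1: "supreme" (length 7)
Word 2: "paid" (length 4)
One optimal edit sequence:
  1. delete 's'  (+1)
  2. delete 'u'  (+1)
  3. keep 'p'
  4. delete 'r'  (+1)
  5. substitute 'e' -> 'a'  (+1)
  6. substitute 'm' -> 'i'  (+1)
  7. substitute 'e' -> 'd'  (+1)
Edit distance = 6
Max length = max(7, 4) = 7
Similarity = 1 - 6/7
= 0.1429


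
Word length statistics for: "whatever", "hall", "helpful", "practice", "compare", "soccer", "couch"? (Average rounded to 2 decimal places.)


Lengths: "whatever"=8, "hall"=4, "helpful"=7, "practice"=8, "compare"=7, "soccer"=6, "couch"=5
Sum = 45, Count = 7
Average = 45/7 = 6.43
= avg=6.43, min=4, max=8


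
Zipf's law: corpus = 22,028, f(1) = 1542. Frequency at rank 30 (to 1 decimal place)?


Zipf's law: f(r) = f(1) / r
f(1) = 1542
f(30) = 1542 / 30
= 51.4 occurrences


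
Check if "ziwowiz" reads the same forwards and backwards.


Word: "ziwowiz"
Reversed: "ziwowiz"
Forward == Backward? ziwowiz == ziwowiz
Palindrome = Yes


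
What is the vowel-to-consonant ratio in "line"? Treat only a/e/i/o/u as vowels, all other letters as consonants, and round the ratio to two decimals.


Word: "line"
Vowels (a,e,i,o,u): 2
Consonants: 2
Ratio = 2/2
= 1.00


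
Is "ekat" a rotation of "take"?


Word: "take", Candidate: "ekat"
Method: check if candidate is substring of word+word
"taketake" contains "ekat"? No
Is rotation = No


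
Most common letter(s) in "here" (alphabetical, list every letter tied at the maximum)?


Word: "here"
Letter counts:
  'e': 2
  'h': 1
  'r': 1
Maximum count = 2
Most frequent = 'e' (2 times each)


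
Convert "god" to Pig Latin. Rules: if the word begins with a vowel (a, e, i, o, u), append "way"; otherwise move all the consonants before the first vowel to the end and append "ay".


Word: "god"
Starts with consonant(s) → move to end, add 'ay'
Consonant cluster: "g"
Pig Latin = "odgay"


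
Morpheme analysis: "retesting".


Word: "retesting"
Morphemes: re- | test | -ing
Each morpheme carries meaning
= 3 morphemes


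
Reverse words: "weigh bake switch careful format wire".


Original: "weigh bake switch careful format wire"
Words (1..n): weigh | bake | switch | careful | format | wire
Reversed (n..1): wire | format | careful | switch | bake | weigh
Result = "wire format careful switch bake weigh"


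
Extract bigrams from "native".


Word: "native" (length 6)
Number of bigrams = 6 - 2 + 1 = 5
  Position 0: "na"
  Position 1: "at"
  Position 2: "ti"
  Position 3: "iv"
  Position 4: "ve"
Bigrams = "na", "at", "ti", "iv", "ve"


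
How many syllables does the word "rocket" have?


Word: "rocket"
Syllable breakdown: rock-et
Counting: 2 parts
= 2 syllables


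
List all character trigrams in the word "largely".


Word: "largely" (length 7)
Number of trigrams = 7 - 3 + 1 = 5
  Position 0: "lar"
  Position 1: "arg"
  Position 2: "rge"
  Position 3: "gel"
  Position 4: "ely"
Trigrams = "lar", "arg", "rge", "gel", "ely"


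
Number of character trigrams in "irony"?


Word: "irony" (length 5)
Number of 3-grams = length - 3 + 1 = 5 - 3 + 1
= 3


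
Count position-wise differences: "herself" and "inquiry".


Comparing character by character (same length = 7):
  Pos 0: 'h' vs 'i' !=
  Pos 1: 'e' vs 'n' !=
  Pos 2: 'r' vs 'q' !=
  Pos 3: 's' vs 'u' !=
  Pos 4: 'e' vs 'i' !=
  Pos 5: 'l' vs 'r' !=
  Pos 6: 'f' vs 'y' !=
Hamming distance = 7


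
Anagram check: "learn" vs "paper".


Word 1: "learn" → sorted: aelnr
Word 2: "paper" → sorted: aeppr
Same letters? aelnr != aeppr
Anagram = No


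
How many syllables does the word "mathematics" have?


Word: "mathematics"
Syllable breakdown: math | e | mat | ics
Counting: 4 parts
= 4 syllables


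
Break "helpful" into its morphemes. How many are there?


Word: "helpful"
Morphemes: help + -ful
Each morpheme carries meaning
= 2 morphemes


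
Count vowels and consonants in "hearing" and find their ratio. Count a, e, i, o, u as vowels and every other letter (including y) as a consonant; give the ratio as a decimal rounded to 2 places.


Word: "hearing"
Vowels (a,e,i,o,u): 3
Consonants: 4
Ratio = 3/4
= 0.75


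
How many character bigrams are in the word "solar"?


Word: "solar" (length 5)
Number of 2-grams = length - 2 + 1 = 5 - 2 + 1
= 4


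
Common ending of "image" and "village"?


Word 1: "image"
Word 2: "village"
Comparing from end:
  Pos -1: 'e' == 'e'
  Pos -2: 'g' == 'g'
  Pos -3: 'a' == 'a'
  Pos -4: 'm' != 'l' (stop)
LCS = "age" (length 3)


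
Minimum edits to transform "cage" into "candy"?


Word 1: "cage" (length 4)
Word 2: "candy" (length 5)
One optimal edit sequence (insert/delete/substitute each cost 1):
  1. keep 'c'
  2. keep 'a'
  3. insert 'n'  (+1)
  4. substitute 'g' -> 'd'  (+1)
  5. substitute 'e' -> 'y'  (+1)
Total edit operations: 3
Edit distance = 3


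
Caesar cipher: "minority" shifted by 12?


Word: "minority"
Shift: 12
Each letter → (letter + shift) mod 26:
  'm' (12) + 12 = 24 → 'y'
  'i' (8) + 12 = 20 → 'u'
  'n' (13) + 12 = 25 → 'z'
  'o' (14) + 12 = 0 → 'a'
  'r' (17) + 12 = 3 → 'd'
  'i' (8) + 12 = 20 → 'u'
  't' (19) + 12 = 5 → 'f'
  'y' (24) + 12 = 10 → 'k'
Result = "yuzadufk"


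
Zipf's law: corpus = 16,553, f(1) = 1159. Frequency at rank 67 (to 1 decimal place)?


Zipf's law: f(r) = f(1) / r
f(1) = 1159
f(67) = 1159 / 67
= 17.3 occurrences


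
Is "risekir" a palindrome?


Word: "risekir"
Reversed: "rikesir"
Forward == Backward? risekir != rikesir
Palindrome = No


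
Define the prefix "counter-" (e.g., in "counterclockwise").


Prefix: counter-
Example: counterclockwise (counter- + clockwise)
Meaning = against / opposite


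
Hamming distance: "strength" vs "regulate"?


Comparing character by character (same length = 8):
  Pos 0: 's' vs 'r' !=
  Pos 1: 't' vs 'e' !=
  Pos 2: 'r' vs 'g' !=
  Pos 3: 'e' vs 'u' !=
  Pos 4: 'n' vs 'l' !=
  Pos 5: 'g' vs 'a' !=
  Pos 6: 't' vs 't' =
  Pos 7: 'h' vs 'e' !=
Hamming distance = 7


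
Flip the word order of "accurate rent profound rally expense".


Original: "accurate rent profound rally expense"
Words (1..n): accurate | rent | profound | rally | expense
Reversed (n..1): expense | rally | profound | rent | accurate
Result = "expense rally profound rent accurate"
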